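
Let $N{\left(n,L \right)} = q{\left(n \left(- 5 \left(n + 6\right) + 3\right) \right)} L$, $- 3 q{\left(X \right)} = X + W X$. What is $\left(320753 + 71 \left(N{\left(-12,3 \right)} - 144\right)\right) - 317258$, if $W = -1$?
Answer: $-6729$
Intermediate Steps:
$q{\left(X \right)} = 0$ ($q{\left(X \right)} = - \frac{X - X}{3} = \left(- \frac{1}{3}\right) 0 = 0$)
$N{\left(n,L \right)} = 0$ ($N{\left(n,L \right)} = 0 L = 0$)
$\left(320753 + 71 \left(N{\left(-12,3 \right)} - 144\right)\right) - 317258 = \left(320753 + 71 \left(0 - 144\right)\right) - 317258 = \left(320753 + 71 \left(-144\right)\right) - 317258 = \left(320753 - 10224\right) - 317258 = 310529 - 317258 = -6729$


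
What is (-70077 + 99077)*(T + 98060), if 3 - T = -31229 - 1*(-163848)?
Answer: -1002124000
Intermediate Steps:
T = -132616 (T = 3 - (-31229 - 1*(-163848)) = 3 - (-31229 + 163848) = 3 - 1*132619 = 3 - 132619 = -132616)
(-70077 + 99077)*(T + 98060) = (-70077 + 99077)*(-132616 + 98060) = 29000*(-34556) = -1002124000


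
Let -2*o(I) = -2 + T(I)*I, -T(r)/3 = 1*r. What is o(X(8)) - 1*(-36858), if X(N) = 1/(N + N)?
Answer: 18871811/512 ≈ 36859.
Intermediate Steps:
T(r) = -3*r
X(N) = 1/(2*N)
o(I) = 1 + 3*I²/2 (o(I) = -(-2 + (-3*I)*I)/2 = -(-2 - 3*I²)/2 = 1 + 3*I²/2)
o(X(8)) - 1*(-36858) = (1 + 3*((½)/8)²/2) - 1*(-36858) = (1 + 3*((½)*(⅛))²/2) + 36858 = (1 + 3*(1/16)²/2) + 36858 = (1 + (3/2)*(1/256)) + 36858 = (1 + 3/512) + 36858 = 515/512 + 36858 = 18871811/512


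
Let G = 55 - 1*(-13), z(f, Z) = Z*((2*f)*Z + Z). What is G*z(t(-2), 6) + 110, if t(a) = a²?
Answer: 22142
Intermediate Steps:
z(f, Z) = Z*(Z + 2*Z*f) (z(f, Z) = Z*(2*Z*f + Z) = Z*(Z + 2*Z*f))
G = 68 (G = 55 + 13 = 68)
G*z(t(-2), 6) + 110 = 68*(6²*(1 + 2*(-2)²)) + 110 = 68*(36*(1 + 2*4)) + 110 = 68*(36*(1 + 8)) + 110 = 68*(36*9) + 110 = 68*324 + 110 = 22032 + 110 = 22142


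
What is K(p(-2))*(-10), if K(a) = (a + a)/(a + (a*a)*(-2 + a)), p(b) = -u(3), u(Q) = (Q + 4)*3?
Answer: -5/121 ≈ -0.041322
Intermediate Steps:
u(Q) = 12 + 3*Q (u(Q) = (4 + Q)*3 = 12 + 3*Q)
p(b) = -21 (p(b) = -(12 + 3*3) = -(12 + 9) = -1*21 = -21)
K(a) = 2*a/(a + a²*(-2 + a)) (K(a) = (2*a)/(a + a²*(-2 + a)) = 2*a/(a + a²*(-2 + a)))
K(p(-2))*(-10) = (2/(1 + (-21)² - 2*(-21)))*(-10) = (2/(1 + 441 + 42))*(-10) = (2/484)*(-10) = (2*(1/484))*(-10) = (1/242)*(-10) = -5/121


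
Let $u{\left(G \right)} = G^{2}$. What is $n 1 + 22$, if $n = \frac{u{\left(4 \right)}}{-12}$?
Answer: $\frac{62}{3} \approx 20.667$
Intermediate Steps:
$n = - \frac{4}{3}$ ($n = \frac{4^{2}}{-12} = 16 \left(- \frac{1}{12}\right) = - \frac{4}{3} \approx -1.3333$)
$n 1 + 22 = \left(- \frac{4}{3}\right) 1 + 22 = - \frac{4}{3} + 22 = \frac{62}{3}$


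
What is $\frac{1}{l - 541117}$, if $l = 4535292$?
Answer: $\frac{1}{3994175} \approx 2.5036 \cdot 10^{-7}$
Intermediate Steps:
$\frac{1}{l - 541117} = \frac{1}{4535292 - 541117} = \frac{1}{3994175}$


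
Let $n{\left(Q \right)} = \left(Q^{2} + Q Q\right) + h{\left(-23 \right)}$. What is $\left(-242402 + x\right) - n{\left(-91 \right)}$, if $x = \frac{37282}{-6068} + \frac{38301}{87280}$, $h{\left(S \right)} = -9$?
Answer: $- \frac{34287371061423}{132403760} \approx -2.5896 \cdot 10^{5}$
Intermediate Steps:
$n{\left(Q \right)} = -9 + 2 Q^{2}$ ($n{\left(Q \right)} = \left(Q^{2} + Q Q\right) - 9 = \left(Q^{2} + Q^{2}\right) - 9 = 2 Q^{2} - 9 = -9 + 2 Q^{2}$)
$x = - \frac{755390623}{132403760}$ ($x = 37282 \left(- \frac{1}{6068}\right) + 38301 \cdot \frac{1}{87280} = - \frac{18641}{3034} + \frac{38301}{87280} = - \frac{755390623}{132403760} \approx -5.7052$)
$\left(-242402 + x\right) - n{\left(-91 \right)} = \left(-242402 - \frac{755390623}{132403760}\right) - \left(-9 + 2 \left(-91\right)^{2}\right) = - \frac{32095691622143}{132403760} - \left(-9 + 2 \cdot 8281\right) = - \frac{32095691622143}{132403760} - \left(-9 + 16562\right) = - \frac{32095691622143}{132403760} - 16553 = - \frac{34287371061423}{132403760}$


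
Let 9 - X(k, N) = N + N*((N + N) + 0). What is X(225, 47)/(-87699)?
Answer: 4456/87699 ≈ 0.050810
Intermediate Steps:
X(k, N) = 9 - N - 2*N² (X(k, N) = 9 - (N + N*((N + N) + 0)) = 9 - (N + N*(2*N + 0)) = 9 - (N + N*(2*N)) = 9 - (N + 2*N²) = 9 + (-N - 2*N²) = 9 - N - 2*N²)
X(225, 47)/(-87699) = (9 - 1*47 - 2*47²)/(-87699) = (9 - 47 - 2*2209)*(-1/87699) = (9 - 47 - 4418)*(-1/87699) = -4456*(-1/87699) = 4456/87699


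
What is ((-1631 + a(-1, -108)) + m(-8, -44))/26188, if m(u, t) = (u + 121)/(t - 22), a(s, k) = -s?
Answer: -107693/1728408 ≈ -0.062308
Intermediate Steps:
m(u, t) = (121 + u)/(-22 + t)
((-1631 + a(-1, -108)) + m(-8, -44))/26188 = ((-1631 - 1*(-1)) + (121 - 8)/(-22 - 44))/26188 = ((-1631 + 1) + 113/(-66))*(1/26188) = (-1630 - 1/66*113)*(1/26188) = (-1630 - 113/66)*(1/26188) = -107693/66*1/26188 = -107693/1728408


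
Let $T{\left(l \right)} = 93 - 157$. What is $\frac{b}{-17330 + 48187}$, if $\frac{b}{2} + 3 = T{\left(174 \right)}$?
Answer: $- \frac{134}{30857} \approx -0.0043426$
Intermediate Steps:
$T{\left(l \right)} = -64$
$b = -134$ ($b = -6 + 2 \left(-64\right) = -6 - 128 = -134$)
$\frac{b}{-17330 + 48187} = - \frac{134}{-17330 + 48187} = - \frac{134}{30857}$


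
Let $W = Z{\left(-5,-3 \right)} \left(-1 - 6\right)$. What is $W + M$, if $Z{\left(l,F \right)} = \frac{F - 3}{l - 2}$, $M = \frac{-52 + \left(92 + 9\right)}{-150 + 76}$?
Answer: $- \frac{493}{74} \approx -6.6622$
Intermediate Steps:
$M = - \frac{49}{74}$ ($M = \frac{-52 + 101}{-74} = 49 \left(- \frac{1}{74}\right) = - \frac{49}{74} \approx -0.66216$)
$Z{\left(l,F \right)} = \frac{-3 + F}{-2 + l}$
$W = -6$ ($W = \frac{-3 - 3}{-2 - 5} \left(-1 - 6\right) = \frac{1}{-7} \left(-6\right) \left(-7\right) = \left(- \frac{1}{7}\right) \left(-6\right) \left(-7\right) = \frac{6}{7} \left(-7\right) = -6$)
$W + M = -6 - \frac{49}{74} = - \frac{493}{74}$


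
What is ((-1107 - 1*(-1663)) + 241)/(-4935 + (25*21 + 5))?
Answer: -797/4405 ≈ -0.18093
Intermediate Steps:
((-1107 - 1*(-1663)) + 241)/(-4935 + (25*21 + 5)) = ((-1107 + 1663) + 241)/(-4935 + (525 + 5)) = (556 + 241)/(-4935 + 530) = 797/(-4405) = 797*(-1/4405) = -797/4405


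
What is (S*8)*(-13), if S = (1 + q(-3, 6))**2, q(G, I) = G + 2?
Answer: 0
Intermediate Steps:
q(G, I) = 2 + G
S = 0 (S = (1 + (2 - 3))**2 = (1 - 1)**2 = 0**2 = 0)
(S*8)*(-13) = (0*8)*(-13) = 0*(-13) = 0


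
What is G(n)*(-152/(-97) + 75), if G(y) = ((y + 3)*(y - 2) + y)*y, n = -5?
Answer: -334215/97 ≈ -3445.5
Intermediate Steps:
G(y) = y*(y + (-2 + y)*(3 + y)) (G(y) = ((3 + y)*(-2 + y) + y)*y = ((-2 + y)*(3 + y) + y)*y = (y + (-2 + y)*(3 + y))*y = y*(y + (-2 + y)*(3 + y)))
G(n)*(-152/(-97) + 75) = (-5*(-6 + (-5)**2 + 2*(-5)))*(-152/(-97) + 75) = (-5*(-6 + 25 - 10))*(-152*(-1/97) + 75) = (-5*9)*(152/97 + 75) = -45*7427/97 = -334215/97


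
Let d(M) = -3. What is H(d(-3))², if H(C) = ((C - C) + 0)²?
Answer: 0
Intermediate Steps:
H(C) = 0 (H(C) = (0 + 0)² = 0² = 0)
H(d(-3))² = 0² = 0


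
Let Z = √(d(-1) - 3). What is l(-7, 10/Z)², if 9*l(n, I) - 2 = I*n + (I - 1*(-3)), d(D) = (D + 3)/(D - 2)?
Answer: -10525/891 + 200*I*√33/297 ≈ -11.813 + 3.8684*I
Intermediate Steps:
d(D) = (3 + D)/(-2 + D)
Z = I*√33/3 (Z = √((3 - 1)/(-2 - 1) - 3) = √(2/(-3) - 3) = √(-⅓*2 - 3) = √(-⅔ - 3) = √(-11/3) = I*√33/3 ≈ 1.9149*I)
l(n, I) = 5/9 + I/9 + I*n/9 (l(n, I) = 2/9 + (I*n + (I - 1*(-3)))/9 = 2/9 + (I*n + (I + 3))/9 = 2/9 + (I*n + (3 + I))/9 = 2/9 + (3 + I + I*n)/9 = 2/9 + (⅓ + I/9 + I*n/9) = 5/9 + I/9 + I*n/9)
l(-7, 10/Z)² = (5/9 + (10/((I*√33/3)))/9 + (⅑)*(10/((I*√33/3)))*(-7))² = (5/9 + (10*(-I*√33/11))/9 + (⅑)*(10*(-I*√33/11))*(-7))² = (5/9 + (-10*I*√33/11)/9 + (⅑)*(-10*I*√33/11)*(-7))² = (5/9 - 10*I*√33/99 + 70*I*√33/99)² = (5/9 + 20*I*√33/33)²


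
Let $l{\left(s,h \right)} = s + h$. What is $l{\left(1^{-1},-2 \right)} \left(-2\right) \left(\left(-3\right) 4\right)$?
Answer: $-24$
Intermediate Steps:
$l{\left(s,h \right)} = h + s$
$l{\left(1^{-1},-2 \right)} \left(-2\right) \left(\left(-3\right) 4\right) = \left(-2 + 1^{-1}\right) \left(-2\right) \left(\left(-3\right) 4\right) = \left(-2 + 1\right) \left(-2\right) \left(-12\right) = \left(-1\right) \left(-2\right) \left(-12\right) = 2 \left(-12\right) = -24$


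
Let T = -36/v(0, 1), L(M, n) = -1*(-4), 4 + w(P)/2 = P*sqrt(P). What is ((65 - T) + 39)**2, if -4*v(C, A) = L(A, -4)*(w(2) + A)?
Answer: 4121872/289 + 581760*sqrt(2)/289 ≈ 17109.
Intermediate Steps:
w(P) = -8 + 2*P**(3/2) (w(P) = -8 + 2*(P*sqrt(P)) = -8 + 2*P**(3/2))
L(M, n) = 4
v(C, A) = 8 - A - 4*sqrt(2) (v(C, A) = -((-8 + 2*2**(3/2)) + A) = -((-8 + 2*(2*sqrt(2))) + A) = -((-8 + 4*sqrt(2)) + A) = -(-8 + A + 4*sqrt(2)) = -(-32 + 4*A + 16*sqrt(2))/4 = 8 - A - 4*sqrt(2))
T = -36/(7 - 4*sqrt(2)) (T = -36/(8 - 1*1 - 4*sqrt(2)) = -36/(8 - 1 - 4*sqrt(2)) = -36/(7 - 4*sqrt(2)) ≈ -26.803)
((65 - T) + 39)**2 = ((65 - (-252/17 - 144*sqrt(2)/17)) + 39)**2 = ((65 + (252/17 + 144*sqrt(2)/17)) + 39)**2 = ((1357/17 + 144*sqrt(2)/17) + 39)**2 = (2020/17 + 144*sqrt(2)/17)**2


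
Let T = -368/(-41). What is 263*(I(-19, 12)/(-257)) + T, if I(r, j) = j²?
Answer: -1458176/10537 ≈ -138.39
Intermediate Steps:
T = 368/41 (T = -368*(-1/41) = 368/41 ≈ 8.9756)
263*(I(-19, 12)/(-257)) + T = 263*(12²/(-257)) + 368/41 = 263*(144*(-1/257)) + 368/41 = 263*(-144/257) + 368/41 = -37872/257 + 368/41 = -1458176/10537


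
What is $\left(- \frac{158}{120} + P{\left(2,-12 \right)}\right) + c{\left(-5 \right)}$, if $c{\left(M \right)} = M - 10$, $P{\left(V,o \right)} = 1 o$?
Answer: $- \frac{1699}{60} \approx -28.317$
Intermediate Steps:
$P{\left(V,o \right)} = o$
$c{\left(M \right)} = -10 + M$ ($c{\left(M \right)} = M - 10 = -10 + M$)
$\left(- \frac{158}{120} + P{\left(2,-12 \right)}\right) + c{\left(-5 \right)} = \left(- \frac{158}{120} - 12\right) - 15 = \left(\left(-158\right) \frac{1}{120} - 12\right) - 15 = \left(- \frac{79}{60} - 12\right) - 15 = - \frac{799}{60} - 15 = - \frac{1699}{60}$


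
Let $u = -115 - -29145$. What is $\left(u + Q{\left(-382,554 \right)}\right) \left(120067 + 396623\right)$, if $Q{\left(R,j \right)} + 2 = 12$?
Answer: $15004677600$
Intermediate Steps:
$Q{\left(R,j \right)} = 10$ ($Q{\left(R,j \right)} = -2 + 12 = 10$)
$u = 29030$ ($u = -115 + 29145 = 29030$)
$\left(u + Q{\left(-382,554 \right)}\right) \left(120067 + 396623\right) = \left(29030 + 10\right) \left(120067 + 396623\right) = 29040 \cdot 516690 = 15004677600$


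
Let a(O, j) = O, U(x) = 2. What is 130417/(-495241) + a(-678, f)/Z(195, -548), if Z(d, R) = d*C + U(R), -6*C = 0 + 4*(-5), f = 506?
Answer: -210402641/161448566 ≈ -1.3032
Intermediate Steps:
C = 10/3 (C = -(0 + 4*(-5))/6 = -(0 - 20)/6 = -1/6*(-20) = 10/3 ≈ 3.3333)
Z(d, R) = 2 + 10*d/3 (Z(d, R) = d*(10/3) + 2 = 10*d/3 + 2 = 2 + 10*d/3)
130417/(-495241) + a(-678, f)/Z(195, -548) = 130417/(-495241) - 678/(2 + (10/3)*195) = 130417*(-1/495241) - 678/(2 + 650) = -130417/495241 - 678/652 = -130417/495241 - 678*1/652 = -130417/495241 - 339/326 = -210402641/161448566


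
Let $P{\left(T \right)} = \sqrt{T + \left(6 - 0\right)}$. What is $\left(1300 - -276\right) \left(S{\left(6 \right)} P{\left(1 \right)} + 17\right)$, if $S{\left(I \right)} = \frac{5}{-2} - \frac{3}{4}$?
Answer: $26792 - 5122 \sqrt{7} \approx 13240.0$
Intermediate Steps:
$S{\left(I \right)} = - \frac{13}{4}$ ($S{\left(I \right)} = 5 \left(- \frac{1}{2}\right) - \frac{3}{4} = - \frac{5}{2} - \frac{3}{4} = - \frac{13}{4}$)
$P{\left(T \right)} = \sqrt{6 + T}$ ($P{\left(T \right)} = \sqrt{T + \left(6 + 0\right)} = \sqrt{T + 6} = \sqrt{6 + T}$)
$\left(1300 - -276\right) \left(S{\left(6 \right)} P{\left(1 \right)} + 17\right) = \left(1300 - -276\right) \left(- \frac{13 \sqrt{6 + 1}}{4} + 17\right) = \left(1300 + 276\right) \left(- \frac{13 \sqrt{7}}{4} + 17\right) = 1576 \left(17 - \frac{13 \sqrt{7}}{4}\right) = 26792 - 5122 \sqrt{7}$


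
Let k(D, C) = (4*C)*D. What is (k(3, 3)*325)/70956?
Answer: 325/1971 ≈ 0.16489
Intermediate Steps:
k(D, C) = 4*C*D
(k(3, 3)*325)/70956 = ((4*3*3)*325)/70956 = (36*325)*(1/70956) = 11700*(1/70956) = 325/1971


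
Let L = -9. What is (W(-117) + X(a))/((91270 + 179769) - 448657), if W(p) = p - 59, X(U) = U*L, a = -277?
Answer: -331/25374 ≈ -0.013045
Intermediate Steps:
X(U) = -9*U (X(U) = U*(-9) = -9*U)
W(p) = -59 + p
(W(-117) + X(a))/((91270 + 179769) - 448657) = ((-59 - 117) - 9*(-277))/((91270 + 179769) - 448657) = (-176 + 2493)/(271039 - 448657) = 2317/(-177618) = 2317*(-1/177618) = -331/25374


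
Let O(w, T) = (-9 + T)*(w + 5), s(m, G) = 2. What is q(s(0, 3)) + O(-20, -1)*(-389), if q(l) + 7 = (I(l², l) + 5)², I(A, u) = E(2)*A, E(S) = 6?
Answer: -57516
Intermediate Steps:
I(A, u) = 6*A
O(w, T) = (-9 + T)*(5 + w)
q(l) = -7 + (5 + 6*l²)² (q(l) = -7 + (6*l² + 5)² = -7 + (5 + 6*l²)²)
q(s(0, 3)) + O(-20, -1)*(-389) = (-7 + (5 + 6*2²)²) + (-45 - 9*(-20) + 5*(-1) - 1*(-20))*(-389) = (-7 + (5 + 6*4)²) + (-45 + 180 - 5 + 20)*(-389) = (-7 + (5 + 24)²) + 150*(-389) = (-7 + 29²) - 58350 = (-7 + 841) - 58350 = 834 - 58350 = -57516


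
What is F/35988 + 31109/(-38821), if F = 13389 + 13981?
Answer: -28509961/698545074 ≈ -0.040813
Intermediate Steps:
F = 27370
F/35988 + 31109/(-38821) = 27370/35988 + 31109/(-38821) = 27370*(1/35988) + 31109*(-1/38821) = 13685/17994 - 31109/38821 = -28509961/698545074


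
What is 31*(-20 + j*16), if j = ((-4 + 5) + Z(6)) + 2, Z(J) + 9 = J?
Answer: -620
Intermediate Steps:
Z(J) = -9 + J
j = 0 (j = ((-4 + 5) + (-9 + 6)) + 2 = (1 - 3) + 2 = -2 + 2 = 0)
31*(-20 + j*16) = 31*(-20 + 0*16) = 31*(-20 + 0) = 31*(-20) = -620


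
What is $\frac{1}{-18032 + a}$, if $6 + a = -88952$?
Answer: $- \frac{1}{106990} \approx -9.3467 \cdot 10^{-6}$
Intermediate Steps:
$a = -88958$ ($a = -6 - 88952 = -88958$)
$\frac{1}{-18032 + a} = \frac{1}{-18032 - 88958} = \frac{1}{-106990} = - \frac{1}{106990}$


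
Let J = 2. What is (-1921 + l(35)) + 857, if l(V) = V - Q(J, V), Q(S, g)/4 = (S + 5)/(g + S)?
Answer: -38101/37 ≈ -1029.8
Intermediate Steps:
Q(S, g) = 4*(5 + S)/(S + g) (Q(S, g) = 4*((S + 5)/(g + S)) = 4*((5 + S)/(S + g)) = 4*(5 + S)/(S + g))
l(V) = V - 28/(2 + V) (l(V) = V - 4*(5 + 2)/(2 + V) = V - 4*7/(2 + V) = V - 28/(2 + V))
(-1921 + l(35)) + 857 = (-1921 + (-28 + 35*(2 + 35))/(2 + 35)) + 857 = (-1921 + (-28 + 35*37)/37) + 857 = (-1921 + (-28 + 1295)/37) + 857 = (-1921 + (1/37)*1267) + 857 = (-1921 + 1267/37) + 857 = -69810/37 + 857 = -38101/37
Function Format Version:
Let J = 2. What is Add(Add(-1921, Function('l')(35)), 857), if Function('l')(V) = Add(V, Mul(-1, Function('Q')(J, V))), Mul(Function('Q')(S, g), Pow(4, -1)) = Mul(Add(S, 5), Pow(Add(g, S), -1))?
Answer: Rational(-38101, 37) ≈ -1029.8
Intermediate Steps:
Function('Q')(S, g) = Mul(4, Pow(Add(S, g), -1), Add(5, S)) (Function('Q')(S, g) = Mul(4, Mul(Add(S, 5), Pow(Add(g, S), -1))) = Mul(4, Mul(Add(5, S), Pow(Add(S, g), -1))) = Mul(4, Mul(Pow(Add(S, g), -1), Add(5, S))) = Mul(4, Pow(Add(S, g), -1), Add(5, S)))
Function('l')(V) = Add(V, Mul(-28, Pow(Add(2, V), -1))) (Function('l')(V) = Add(V, Mul(-1, Mul(4, Pow(Add(2, V), -1), Add(5, 2)))) = Add(V, Mul(-1, Mul(4, Pow(Add(2, V), -1), 7))) = Add(V, Mul(-1, Mul(28, Pow(Add(2, V), -1)))) = Add(V, Mul(-28, Pow(Add(2, V), -1))))
Add(Add(-1921, Function('l')(35)), 857) = Add(Add(-1921, Mul(Pow(Add(2, 35), -1), Add(-28, Mul(35, Add(2, 35))))), 857) = Add(Add(-1921, Mul(Pow(37, -1), Add(-28, Mul(35, 37)))), 857) = Add(Add(-1921, Mul(Rational(1, 37), Add(-28, 1295))), 857) = Add(Add(-1921, Mul(Rational(1, 37), 1267)), 857) = Add(Add(-1921, Rational(1267, 37)), 857) = Add(Rational(-69810, 37), 857) = Rational(-38101, 37)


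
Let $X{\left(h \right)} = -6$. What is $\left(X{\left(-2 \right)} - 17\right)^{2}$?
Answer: $529$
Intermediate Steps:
$\left(X{\left(-2 \right)} - 17\right)^{2} = \left(-6 - 17\right)^{2} = \left(-23\right)^{2} = 529$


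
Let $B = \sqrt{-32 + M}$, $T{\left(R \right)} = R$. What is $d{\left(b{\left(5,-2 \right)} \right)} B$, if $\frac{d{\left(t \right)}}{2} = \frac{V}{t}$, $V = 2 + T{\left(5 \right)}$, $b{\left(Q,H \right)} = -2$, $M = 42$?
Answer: $- 7 \sqrt{10} \approx -22.136$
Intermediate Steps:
$B = \sqrt{10}$ ($B = \sqrt{-32 + 42} = \sqrt{10} \approx 3.1623$)
$V = 7$ ($V = 2 + 5 = 7$)
$d{\left(t \right)} = \frac{14}{t}$ ($d{\left(t \right)} = 2 \frac{7}{t} = \frac{14}{t}$)
$d{\left(b{\left(5,-2 \right)} \right)} B = \frac{14}{-2} \sqrt{10} = 14 \left(- \frac{1}{2}\right) \sqrt{10} = - 7 \sqrt{10}$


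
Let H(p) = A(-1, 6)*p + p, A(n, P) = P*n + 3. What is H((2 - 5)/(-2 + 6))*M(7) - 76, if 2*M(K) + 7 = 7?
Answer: -76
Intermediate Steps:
M(K) = 0 (M(K) = -7/2 + (½)*7 = -7/2 + 7/2 = 0)
A(n, P) = 3 + P*n
H(p) = -2*p (H(p) = (3 + 6*(-1))*p + p = (3 - 6)*p + p = -3*p + p = -2*p)
H((2 - 5)/(-2 + 6))*M(7) - 76 = -2*(2 - 5)/(-2 + 6)*0 - 76 = -(-6)/4*0 - 76 = -2*(-¾)*0 - 76 = (3/2)*0 - 76 = 0 - 76 = -76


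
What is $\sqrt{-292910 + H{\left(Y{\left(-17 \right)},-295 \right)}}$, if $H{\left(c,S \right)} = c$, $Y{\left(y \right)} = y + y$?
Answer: $4 i \sqrt{18309} \approx 541.24 i$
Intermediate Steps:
$Y{\left(y \right)} = 2 y$
$\sqrt{-292910 + H{\left(Y{\left(-17 \right)},-295 \right)}} = \sqrt{-292910 + 2 \left(-17\right)} = \sqrt{-292910 - 34} = \sqrt{-292944} = 4 i \sqrt{18309}$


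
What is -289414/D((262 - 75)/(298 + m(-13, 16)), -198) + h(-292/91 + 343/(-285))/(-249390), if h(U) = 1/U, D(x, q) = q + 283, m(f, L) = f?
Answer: -32389904983591/9512815290 ≈ -3404.9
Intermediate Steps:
D(x, q) = 283 + q
-289414/D((262 - 75)/(298 + m(-13, 16)), -198) + h(-292/91 + 343/(-285))/(-249390) = -289414/(283 - 198) + 1/((-292/91 + 343/(-285))*(-249390)) = -289414/85 - 1/249390/(-292*1/91 + 343*(-1/285)) = -289414*1/85 - 1/249390/(-292/91 - 343/285) = -289414/85 - 1/249390/(-114433/25935) = -289414/85 - 25935/114433*(-1/249390) = -289414/85 + 1729/1902563058 = -32389904983591/9512815290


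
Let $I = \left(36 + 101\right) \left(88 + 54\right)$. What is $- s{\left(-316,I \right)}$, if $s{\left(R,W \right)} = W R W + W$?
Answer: $119592745202$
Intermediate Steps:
$I = 19454$ ($I = 137 \cdot 142 = 19454$)
$s{\left(R,W \right)} = W + R W^{2}$ ($s{\left(R,W \right)} = R W W + W = R W^{2} + W = W + R W^{2}$)
$- s{\left(-316,I \right)} = - 19454 \left(1 - 6147464\right) = - 19454 \left(-6147463\right) = \left(-1\right) \left(-119592745202\right) = 119592745202$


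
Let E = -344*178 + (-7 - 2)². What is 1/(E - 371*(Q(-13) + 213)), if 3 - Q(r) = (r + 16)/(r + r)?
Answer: -26/3674575 ≈ -7.0757e-6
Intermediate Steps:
Q(r) = 3 - (16 + r)/(2*r) (Q(r) = 3 - (r + 16)/(r + r) = 3 - (16 + r)/(2*r))
E = -61151 (E = -61232 + (-9)² = -61232 + 81 = -61151)
1/(E - 371*(Q(-13) + 213)) = 1/(-61151 - 371*((5/2 - 8/(-13)) + 213)) = 1/(-61151 - 371*((5/2 - 8*(-1/13)) + 213)) = 1/(-61151 - 371*((5/2 + 8/13) + 213)) = 1/(-61151 - 371*(81/26 + 213)) = 1/(-61151 - 371*5619/26) = 1/(-61151 - 2084649/26) = 1/(-3674575/26) = -26/3674575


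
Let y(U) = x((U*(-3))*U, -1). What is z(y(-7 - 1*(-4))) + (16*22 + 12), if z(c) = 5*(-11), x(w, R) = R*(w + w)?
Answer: 309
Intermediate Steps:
x(w, R) = 2*R*w (x(w, R) = R*(2*w) = 2*R*w)
y(U) = 6*U**2 (y(U) = 2*(-1)*((U*(-3))*U) = 2*(-1)*((-3*U)*U) = 2*(-1)*(-3*U**2) = 6*U**2)
z(c) = -55
z(y(-7 - 1*(-4))) + (16*22 + 12) = -55 + (16*22 + 12) = -55 + (352 + 12) = -55 + 364 = 309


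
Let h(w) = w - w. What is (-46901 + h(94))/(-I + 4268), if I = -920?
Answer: -46901/5188 ≈ -9.0403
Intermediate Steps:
h(w) = 0
(-46901 + h(94))/(-I + 4268) = (-46901 + 0)/(-1*(-920) + 4268) = -46901/(920 + 4268) = -46901/5188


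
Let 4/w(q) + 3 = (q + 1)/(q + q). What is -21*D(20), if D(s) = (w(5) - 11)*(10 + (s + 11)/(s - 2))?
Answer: 28063/9 ≈ 3118.1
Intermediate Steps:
w(q) = 4/(-3 + (1 + q)/(2*q)) (w(q) = 4/(-3 + (q + 1)/(q + q)) = 4/(-3 + (1 + q)/((2*q))) = 4/(-3 + (1 + q)*(1/(2*q))) = 4/(-3 + (1 + q)/(2*q)))
D(s) = -380/3 - 38*(11 + s)/(3*(-2 + s)) (D(s) = (-8*5/(-1 + 5*5) - 11)*(10 + (s + 11)/(s - 2)) = (-8*5/(-1 + 25) - 11)*(10 + (11 + s)/(-2 + s)) = (-8*5/24 - 11)*(10 + (11 + s)/(-2 + s)) = (-8*5*1/24 - 11)*(10 + (11 + s)/(-2 + s)) = (-5/3 - 11)*(10 + (11 + s)/(-2 + s)) = -38*(10 + (11 + s)/(-2 + s))/3 = -380/3 - 38*(11 + s)/(3*(-2 + s)))
-21*D(20) = -266*(9 - 11*20)/(-2 + 20) = -266*(9 - 220)/18 = -266*(-211)/18 = -21*(-4009/27) = 28063/9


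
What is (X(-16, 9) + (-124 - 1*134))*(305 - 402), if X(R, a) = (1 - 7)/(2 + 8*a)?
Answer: 926253/37 ≈ 25034.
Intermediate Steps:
X(R, a) = -6/(2 + 8*a)
(X(-16, 9) + (-124 - 1*134))*(305 - 402) = (-3/(1 + 4*9) + (-124 - 1*134))*(305 - 402) = (-3/(1 + 36) + (-124 - 134))*(-97) = (-3/37 - 258)*(-97) = -9549/37*(-97) = 926253/37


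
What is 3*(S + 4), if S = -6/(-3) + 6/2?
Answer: 27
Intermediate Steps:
S = 5 (S = -6*(-1/3) + 6*(1/2) = 2 + 3 = 5)
3*(S + 4) = 3*(5 + 4) = 3*9 = 27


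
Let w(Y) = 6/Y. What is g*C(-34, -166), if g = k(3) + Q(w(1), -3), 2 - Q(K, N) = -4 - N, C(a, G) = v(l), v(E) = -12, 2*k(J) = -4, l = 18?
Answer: -12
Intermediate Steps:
k(J) = -2 (k(J) = (½)*(-4) = -2)
C(a, G) = -12
Q(K, N) = 6 + N (Q(K, N) = 2 - (-4 - N) = 2 + (4 + N) = 6 + N)
g = 1 (g = -2 + (6 - 3) = -2 + 3 = 1)
g*C(-34, -166) = 1*(-12) = -12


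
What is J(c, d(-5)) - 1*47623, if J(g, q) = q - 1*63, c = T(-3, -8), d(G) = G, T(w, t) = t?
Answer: -47691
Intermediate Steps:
c = -8
J(g, q) = -63 + q (J(g, q) = q - 63 = -63 + q)
J(c, d(-5)) - 1*47623 = (-63 - 5) - 1*47623 = -68 - 47623 = -47691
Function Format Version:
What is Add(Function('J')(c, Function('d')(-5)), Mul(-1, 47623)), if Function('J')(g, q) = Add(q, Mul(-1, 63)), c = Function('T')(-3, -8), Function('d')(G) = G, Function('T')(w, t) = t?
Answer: -47691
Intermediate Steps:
c = -8
Function('J')(g, q) = Add(-63, q) (Function('J')(g, q) = Add(q, -63) = Add(-63, q))
Add(Function('J')(c, Function('d')(-5)), Mul(-1, 47623)) = Add(Add(-63, -5), Mul(-1, 47623)) = Add(-68, -47623) = -47691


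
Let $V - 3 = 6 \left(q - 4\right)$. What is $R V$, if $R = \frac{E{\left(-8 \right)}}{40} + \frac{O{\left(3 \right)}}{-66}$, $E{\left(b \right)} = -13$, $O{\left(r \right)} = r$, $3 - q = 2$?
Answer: $\frac{489}{88} \approx 5.5568$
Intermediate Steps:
$q = 1$ ($q = 3 - 2 = 1$)
$R = - \frac{163}{440}$ ($R = - \frac{13}{40} + \frac{3}{-66} = \left(-13\right) \frac{1}{40} + 3 \left(- \frac{1}{66}\right) = - \frac{13}{40} - \frac{1}{22} = - \frac{163}{440} \approx -0.37045$)
$V = -15$ ($V = 3 + 6 \left(1 - 4\right) = 3 + 6 \left(-3\right) = 3 - 18 = -15$)
$R V = \left(- \frac{163}{440}\right) \left(-15\right) = \frac{489}{88}$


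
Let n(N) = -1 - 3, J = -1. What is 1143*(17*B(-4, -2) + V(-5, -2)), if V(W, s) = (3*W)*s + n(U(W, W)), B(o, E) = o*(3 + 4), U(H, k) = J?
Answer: -514350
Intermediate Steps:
U(H, k) = -1
n(N) = -4
B(o, E) = 7*o (B(o, E) = o*7 = 7*o)
V(W, s) = -4 + 3*W*s (V(W, s) = (3*W)*s - 4 = 3*W*s - 4 = -4 + 3*W*s)
1143*(17*B(-4, -2) + V(-5, -2)) = 1143*(17*(7*(-4)) + (-4 + 3*(-5)*(-2))) = 1143*(17*(-28) + (-4 + 30)) = 1143*(-476 + 26) = 1143*(-450) = -514350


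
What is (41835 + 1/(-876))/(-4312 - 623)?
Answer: -36647459/4323060 ≈ -8.4772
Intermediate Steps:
(41835 + 1/(-876))/(-4312 - 623) = (41835 - 1/876)/(-4935) = (36647459/876)*(-1/4935) = -36647459/4323060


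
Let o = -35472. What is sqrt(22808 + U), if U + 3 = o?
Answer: I*sqrt(12667) ≈ 112.55*I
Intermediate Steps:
U = -35475 (U = -3 - 35472 = -35475)
sqrt(22808 + U) = sqrt(22808 - 35475) = sqrt(-12667) = I*sqrt(12667)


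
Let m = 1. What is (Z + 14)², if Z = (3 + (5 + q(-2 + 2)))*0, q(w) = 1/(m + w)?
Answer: 196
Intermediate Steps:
q(w) = 1/(1 + w)
Z = 0 (Z = (3 + (5 + 1/(1 + (-2 + 2))))*0 = (3 + (5 + 1/(1 + 0)))*0 = (3 + (5 + 1/1))*0 = (3 + (5 + 1))*0 = (3 + 6)*0 = 9*0 = 0)
(Z + 14)² = (0 + 14)² = 14² = 196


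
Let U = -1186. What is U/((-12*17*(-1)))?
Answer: -593/102 ≈ -5.8137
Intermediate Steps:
U/((-12*17*(-1))) = -1186/(-12*17*(-1)) = -1186/((-204*(-1))) = -1186/204 = -1186*1/204 = -593/102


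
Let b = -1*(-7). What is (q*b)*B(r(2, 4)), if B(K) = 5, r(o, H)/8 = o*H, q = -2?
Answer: -70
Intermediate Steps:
r(o, H) = 8*H*o (r(o, H) = 8*(o*H) = 8*(H*o) = 8*H*o)
b = 7
(q*b)*B(r(2, 4)) = -2*7*5 = -14*5 = -70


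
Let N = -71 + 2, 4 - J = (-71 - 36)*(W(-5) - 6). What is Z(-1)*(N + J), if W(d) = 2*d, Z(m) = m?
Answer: 1777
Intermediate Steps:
J = -1708 (J = 4 - (-71 - 36)*(2*(-5) - 6) = 4 - (-107)*(-10 - 6) = 4 - (-107)*(-16) = 4 - 1*1712 = 4 - 1712 = -1708)
N = -69
Z(-1)*(N + J) = -(-69 - 1708) = -1*(-1777) = 1777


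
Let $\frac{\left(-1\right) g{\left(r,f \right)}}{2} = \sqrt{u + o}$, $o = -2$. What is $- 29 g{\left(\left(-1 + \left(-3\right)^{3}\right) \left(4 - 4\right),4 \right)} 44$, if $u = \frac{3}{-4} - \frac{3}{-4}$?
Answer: $2552 i \sqrt{2} \approx 3609.1 i$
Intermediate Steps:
$u = 0$ ($u = 3 \left(- \frac{1}{4}\right) - - \frac{3}{4} = - \frac{3}{4} + \frac{3}{4} = 0$)
$g{\left(r,f \right)} = - 2 i \sqrt{2}$ ($g{\left(r,f \right)} = - 2 \sqrt{0 - 2} = - 2 \sqrt{-2} = - 2 i \sqrt{2}$)
$- 29 g{\left(\left(-1 + \left(-3\right)^{3}\right) \left(4 - 4\right),4 \right)} 44 = - 29 \left(- 2 i \sqrt{2}\right) 44 = 58 i \sqrt{2} \cdot 44 = 2552 i \sqrt{2}$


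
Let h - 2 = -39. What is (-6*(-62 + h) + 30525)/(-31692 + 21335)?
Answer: -31119/10357 ≈ -3.0046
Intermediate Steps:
h = -37 (h = 2 - 39 = -37)
(-6*(-62 + h) + 30525)/(-31692 + 21335) = (-6*(-62 - 37) + 30525)/(-31692 + 21335) = (-6*(-99) + 30525)/(-10357) = (594 + 30525)*(-1/10357) = 31119*(-1/10357) = -31119/10357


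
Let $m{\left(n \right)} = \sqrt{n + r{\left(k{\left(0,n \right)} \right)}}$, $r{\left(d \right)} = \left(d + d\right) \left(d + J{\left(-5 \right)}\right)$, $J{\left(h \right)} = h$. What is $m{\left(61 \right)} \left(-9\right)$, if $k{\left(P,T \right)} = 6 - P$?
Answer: $- 9 \sqrt{73} \approx -76.896$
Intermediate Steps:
$r{\left(d \right)} = 2 d \left(-5 + d\right)$ ($r{\left(d \right)} = \left(d + d\right) \left(d - 5\right) = 2 d \left(-5 + d\right)$)
$m{\left(n \right)} = \sqrt{12 + n}$ ($m{\left(n \right)} = \sqrt{n + 2 \left(6 - 0\right) \left(-5 + \left(6 - 0\right)\right)} = \sqrt{n + 2 \left(6 + 0\right) \left(-5 + \left(6 + 0\right)\right)} = \sqrt{n + 2 \cdot 6 \left(-5 + 6\right)} = \sqrt{n + 2 \cdot 6 \cdot 1} = \sqrt{n + 12} = \sqrt{12 + n}$)
$m{\left(61 \right)} \left(-9\right) = \sqrt{12 + 61} \left(-9\right) = \sqrt{73} \left(-9\right) = - 9 \sqrt{73}$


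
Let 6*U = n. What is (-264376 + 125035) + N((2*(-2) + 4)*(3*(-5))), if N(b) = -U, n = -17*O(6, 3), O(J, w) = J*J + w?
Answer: -278461/2 ≈ -1.3923e+5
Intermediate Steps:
O(J, w) = w + J² (O(J, w) = J² + w = w + J²)
n = -663 (n = -17*(3 + 6²) = -17*(3 + 36) = -17*39 = -663)
U = -221/2 (U = (⅙)*(-663) = -221/2 ≈ -110.50)
N(b) = 221/2 (N(b) = -1*(-221/2) = 221/2)
(-264376 + 125035) + N((2*(-2) + 4)*(3*(-5))) = (-264376 + 125035) + 221/2 = -139341 + 221/2 = -278461/2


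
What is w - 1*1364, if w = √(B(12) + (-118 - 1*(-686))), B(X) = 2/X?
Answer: -1364 + √20454/6 ≈ -1340.2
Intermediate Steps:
w = √20454/6 (w = √(2/12 + (-118 - 1*(-686))) = √(2*(1/12) + (-118 + 686)) = √(⅙ + 568) = √(3409/6) = √20454/6 ≈ 23.836)
w - 1*1364 = √20454/6 - 1*1364 = √20454/6 - 1364 = -1364 + √20454/6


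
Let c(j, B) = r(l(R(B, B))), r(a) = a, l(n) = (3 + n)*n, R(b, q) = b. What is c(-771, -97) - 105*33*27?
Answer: -84437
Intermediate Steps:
l(n) = n*(3 + n)
c(j, B) = B*(3 + B)
c(-771, -97) - 105*33*27 = -97*(3 - 97) - 105*33*27 = -97*(-94) - 3465*27 = 9118 - 93555 = -84437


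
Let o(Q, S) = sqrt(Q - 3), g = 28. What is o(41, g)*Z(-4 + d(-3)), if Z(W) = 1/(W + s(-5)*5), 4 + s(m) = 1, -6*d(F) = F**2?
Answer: -2*sqrt(38)/41 ≈ -0.30070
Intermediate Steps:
o(Q, S) = sqrt(-3 + Q)
d(F) = -F**2/6
s(m) = -3 (s(m) = -4 + 1 = -3)
Z(W) = 1/(-15 + W) (Z(W) = 1/(W - 3*5) = 1/(W - 15) = 1/(-15 + W))
o(41, g)*Z(-4 + d(-3)) = sqrt(-3 + 41)/(-15 + (-4 - 1/6*(-3)**2)) = sqrt(38)/(-15 + (-4 - 1/6*9)) = sqrt(38)/(-15 + (-4 - 3/2)) = sqrt(38)/(-15 - 11/2) = sqrt(38)/(-41/2) = sqrt(38)*(-2/41) = -2*sqrt(38)/41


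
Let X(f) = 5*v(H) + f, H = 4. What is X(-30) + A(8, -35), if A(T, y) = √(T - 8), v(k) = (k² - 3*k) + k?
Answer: 10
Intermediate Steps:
v(k) = k² - 2*k
A(T, y) = √(-8 + T)
X(f) = 40 + f (X(f) = 5*(4*(-2 + 4)) + f = 5*(4*2) + f = 5*8 + f = 40 + f)
X(-30) + A(8, -35) = (40 - 30) + √(-8 + 8) = 10 + √0 = 10 + 0 = 10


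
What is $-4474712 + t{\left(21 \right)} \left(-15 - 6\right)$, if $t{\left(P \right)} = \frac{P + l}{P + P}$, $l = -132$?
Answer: $- \frac{8949313}{2} \approx -4.4747 \cdot 10^{6}$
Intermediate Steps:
$t{\left(P \right)} = \frac{-132 + P}{2 P}$ ($t{\left(P \right)} = \frac{P - 132}{P + P} = \frac{-132 + P}{2 P}$)
$-4474712 + t{\left(21 \right)} \left(-15 - 6\right) = -4474712 + \frac{-132 + 21}{2 \cdot 21} \left(-15 - 6\right) = -4474712 + \frac{1}{2} \cdot \frac{1}{21} \left(-111\right) \left(-15 - 6\right) = -4474712 - - \frac{111}{2} = -4474712 + \frac{111}{2} = - \frac{8949313}{2}$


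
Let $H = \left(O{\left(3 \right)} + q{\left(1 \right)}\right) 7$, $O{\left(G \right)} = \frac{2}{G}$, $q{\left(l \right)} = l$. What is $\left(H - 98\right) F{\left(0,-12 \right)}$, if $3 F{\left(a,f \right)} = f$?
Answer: $\frac{1036}{3} \approx 345.33$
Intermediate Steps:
$F{\left(a,f \right)} = \frac{f}{3}$
$H = \frac{35}{3}$ ($H = \left(\frac{2}{3} + 1\right) 7 = \frac{5}{3} \cdot 7 = \frac{35}{3} \approx 11.667$)
$\left(H - 98\right) F{\left(0,-12 \right)} = \left(\frac{35}{3} - 98\right) \frac{1}{3} \left(-12\right) = \left(- \frac{259}{3}\right) \left(-4\right) = \frac{1036}{3}$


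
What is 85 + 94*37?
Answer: 3563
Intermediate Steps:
85 + 94*37 = 85 + 3478 = 3563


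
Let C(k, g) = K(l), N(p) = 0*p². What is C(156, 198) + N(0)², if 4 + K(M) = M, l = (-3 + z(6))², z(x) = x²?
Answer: 1085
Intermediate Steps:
N(p) = 0
l = 1089 (l = (-3 + 6²)² = (-3 + 36)² = 33² = 1089)
K(M) = -4 + M
C(k, g) = 1085 (C(k, g) = -4 + 1089 = 1085)
C(156, 198) + N(0)² = 1085 + 0² = 1085 + 0 = 1085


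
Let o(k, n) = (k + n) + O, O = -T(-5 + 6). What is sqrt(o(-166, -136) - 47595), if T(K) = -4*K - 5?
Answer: 4*I*sqrt(2993) ≈ 218.83*I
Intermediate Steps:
T(K) = -5 - 4*K
O = 9 (O = -(-5 - 4*(-5 + 6)) = -(-5 - 4*1) = -(-5 - 4) = -1*(-9) = 9)
o(k, n) = 9 + k + n (o(k, n) = (k + n) + 9 = 9 + k + n)
sqrt(o(-166, -136) - 47595) = sqrt((9 - 166 - 136) - 47595) = sqrt(-293 - 47595) = sqrt(-47888) = 4*I*sqrt(2993)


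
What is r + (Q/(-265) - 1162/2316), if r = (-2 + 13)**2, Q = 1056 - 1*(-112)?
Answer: 35624761/306870 ≈ 116.09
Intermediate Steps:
Q = 1168 (Q = 1056 + 112 = 1168)
r = 121 (r = 11**2 = 121)
r + (Q/(-265) - 1162/2316) = 121 + (1168/(-265) - 1162/2316) = 121 + (1168*(-1/265) - 1162*1/2316) = 121 + (-1168/265 - 581/1158) = 121 - 1506509/306870 = 35624761/306870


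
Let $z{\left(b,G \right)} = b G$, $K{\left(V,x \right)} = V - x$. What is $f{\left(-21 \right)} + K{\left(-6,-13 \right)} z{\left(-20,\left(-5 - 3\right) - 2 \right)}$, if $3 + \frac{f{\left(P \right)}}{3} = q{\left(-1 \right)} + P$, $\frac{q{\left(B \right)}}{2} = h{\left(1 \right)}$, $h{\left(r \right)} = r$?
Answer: $1334$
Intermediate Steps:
$q{\left(B \right)} = 2$ ($q{\left(B \right)} = 2 \cdot 1 = 2$)
$z{\left(b,G \right)} = G b$
$f{\left(P \right)} = -3 + 3 P$ ($f{\left(P \right)} = -9 + 3 \left(2 + P\right) = -9 + \left(6 + 3 P\right) = -3 + 3 P$)
$f{\left(-21 \right)} + K{\left(-6,-13 \right)} z{\left(-20,\left(-5 - 3\right) - 2 \right)} = \left(-3 + 3 \left(-21\right)\right) + \left(-6 - -13\right) \left(\left(-5 - 3\right) - 2\right) \left(-20\right) = \left(-3 - 63\right) + \left(-6 + 13\right) \left(-8 - 2\right) \left(-20\right) = -66 + 7 \left(\left(-10\right) \left(-20\right)\right) = -66 + 7 \cdot 200 = -66 + 1400 = 1334$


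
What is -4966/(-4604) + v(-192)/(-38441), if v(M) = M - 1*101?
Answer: 96123489/88491182 ≈ 1.0862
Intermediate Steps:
v(M) = -101 + M (v(M) = M - 101 = -101 + M)
-4966/(-4604) + v(-192)/(-38441) = -4966/(-4604) + (-101 - 192)/(-38441) = -4966*(-1/4604) - 293*(-1/38441) = 2483/2302 + 293/38441 = 96123489/88491182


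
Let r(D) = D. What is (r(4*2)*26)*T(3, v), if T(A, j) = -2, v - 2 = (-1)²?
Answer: -416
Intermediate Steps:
v = 3 (v = 2 + (-1)² = 2 + 1 = 3)
(r(4*2)*26)*T(3, v) = ((4*2)*26)*(-2) = (8*26)*(-2) = 208*(-2) = -416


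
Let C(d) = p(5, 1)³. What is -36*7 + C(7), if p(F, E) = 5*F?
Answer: 15373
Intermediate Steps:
C(d) = 15625 (C(d) = (5*5)³ = 25³ = 15625)
-36*7 + C(7) = -36*7 + 15625 = -252 + 15625 = 15373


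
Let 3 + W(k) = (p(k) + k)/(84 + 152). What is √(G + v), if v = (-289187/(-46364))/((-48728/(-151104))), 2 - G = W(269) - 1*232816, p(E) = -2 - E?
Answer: √16159996749562739614879858/8330892158 ≈ 482.54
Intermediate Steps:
W(k) = -355/118 (W(k) = -3 + ((-2 - k) + k)/(84 + 152) = -3 - 2/236 = -3 - 2*1/236 = -3 - 1/118 = -355/118)
G = 27472879/118 (G = 2 - (-355/118 - 1*232816) = 2 - (-355/118 - 232816) = 2 - 1*(-27472643/118) = 2 + 27472643/118 = 27472879/118 ≈ 2.3282e+5)
v = 1365541014/70600781 (v = (-289187*(-1/46364))/((-48728*(-1/151104))) = 289187/(46364*(6091/18888)) = (289187/46364)*(18888/6091) = 1365541014/70600781 ≈ 19.342)
√(G + v) = √(27472879/118 + 1365541014/70600781) = √(1939767847558151/8330892158) = √16159996749562739614879858/8330892158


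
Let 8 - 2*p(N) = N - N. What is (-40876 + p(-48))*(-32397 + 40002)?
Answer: -310831560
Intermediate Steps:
p(N) = 4 (p(N) = 4 - (N - N)/2 = 4 - 1/2*0 = 4 + 0 = 4)
(-40876 + p(-48))*(-32397 + 40002) = (-40876 + 4)*(-32397 + 40002) = -40872*7605 = -310831560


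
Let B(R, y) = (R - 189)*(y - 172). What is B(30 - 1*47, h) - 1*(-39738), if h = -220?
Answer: 120490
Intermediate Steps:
B(R, y) = (-189 + R)*(-172 + y)
B(30 - 1*47, h) - 1*(-39738) = (32508 - 189*(-220) - 172*(30 - 1*47) + (30 - 1*47)*(-220)) - 1*(-39738) = (32508 + 41580 - 172*(30 - 47) + (30 - 47)*(-220)) + 39738 = (32508 + 41580 - 172*(-17) - 17*(-220)) + 39738 = (32508 + 41580 + 2924 + 3740) + 39738 = 80752 + 39738 = 120490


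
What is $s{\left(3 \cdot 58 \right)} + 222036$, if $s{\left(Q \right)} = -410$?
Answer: $221626$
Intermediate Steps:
$s{\left(3 \cdot 58 \right)} + 222036 = -410 + 222036 = 221626$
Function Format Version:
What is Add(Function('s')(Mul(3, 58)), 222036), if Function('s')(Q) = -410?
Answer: 221626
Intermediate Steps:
Add(Function('s')(Mul(3, 58)), 222036) = Add(-410, 222036) = 221626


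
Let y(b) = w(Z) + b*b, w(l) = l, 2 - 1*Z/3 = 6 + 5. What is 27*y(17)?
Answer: 7074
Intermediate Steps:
Z = -27 (Z = 6 - 3*(6 + 5) = 6 - 3*11 = 6 - 33 = -27)
y(b) = -27 + b**2 (y(b) = -27 + b*b = -27 + b**2)
27*y(17) = 27*(-27 + 17**2) = 27*(-27 + 289) = 27*262 = 7074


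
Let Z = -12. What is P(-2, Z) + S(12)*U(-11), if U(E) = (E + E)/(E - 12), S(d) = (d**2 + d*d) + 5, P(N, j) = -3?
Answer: 6377/23 ≈ 277.26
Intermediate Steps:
S(d) = 5 + 2*d**2 (S(d) = (d**2 + d**2) + 5 = 2*d**2 + 5 = 5 + 2*d**2)
U(E) = 2*E/(-12 + E) (U(E) = (2*E)/(-12 + E) = 2*E/(-12 + E))
P(-2, Z) + S(12)*U(-11) = -3 + (5 + 2*12**2)*(2*(-11)/(-12 - 11)) = -3 + (5 + 2*144)*(2*(-11)/(-23)) = -3 + (5 + 288)*(2*(-11)*(-1/23)) = -3 + 293*(22/23) = -3 + 6446/23 = 6377/23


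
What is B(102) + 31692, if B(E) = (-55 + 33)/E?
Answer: 1616281/51 ≈ 31692.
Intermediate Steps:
B(E) = -22/E
B(102) + 31692 = -22/102 + 31692 = -22*1/102 + 31692 = -11/51 + 31692 = 1616281/51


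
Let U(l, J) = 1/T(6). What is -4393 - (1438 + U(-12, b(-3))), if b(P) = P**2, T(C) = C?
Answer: -34987/6 ≈ -5831.2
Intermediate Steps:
U(l, J) = 1/6
-4393 - (1438 + U(-12, b(-3))) = -4393 - (1438 + 1/6) = -4393 - 1*8629/6 = -4393 - 8629/6 = -34987/6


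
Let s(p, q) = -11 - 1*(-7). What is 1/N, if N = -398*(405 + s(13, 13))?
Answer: -1/159598 ≈ -6.2657e-6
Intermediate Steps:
s(p, q) = -4 (s(p, q) = -11 + 7 = -4)
N = -159598 (N = -398*(405 - 4) = -398*401 = -159598)
1/N = 1/(-159598) = -1/159598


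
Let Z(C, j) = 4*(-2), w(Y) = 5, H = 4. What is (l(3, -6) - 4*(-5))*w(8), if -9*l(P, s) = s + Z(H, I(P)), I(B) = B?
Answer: 970/9 ≈ 107.78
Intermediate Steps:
Z(C, j) = -8
l(P, s) = 8/9 - s/9 (l(P, s) = -(s - 8)/9 = -(-8 + s)/9 = 8/9 - s/9)
(l(3, -6) - 4*(-5))*w(8) = ((8/9 - ⅑*(-6)) - 4*(-5))*5 = ((8/9 + ⅔) + 20)*5 = (14/9 + 20)*5 = (194/9)*5 = 970/9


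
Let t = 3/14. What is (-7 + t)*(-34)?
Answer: 1615/7 ≈ 230.71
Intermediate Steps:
t = 3/14 (t = 3*(1/14) = 3/14 ≈ 0.21429)
(-7 + t)*(-34) = (-7 + 3/14)*(-34) = -95/14*(-34) = 1615/7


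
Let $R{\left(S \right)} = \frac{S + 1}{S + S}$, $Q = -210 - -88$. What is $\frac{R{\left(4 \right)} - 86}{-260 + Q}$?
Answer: $\frac{683}{3056} \approx 0.22349$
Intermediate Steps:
$Q = -122$ ($Q = -210 + 88 = -122$)
$R{\left(S \right)} = \frac{1 + S}{2 S}$
$\frac{R{\left(4 \right)} - 86}{-260 + Q} = \frac{\frac{1 + 4}{2 \cdot 4} - 86}{-260 - 122} = \frac{\frac{1}{2} \cdot \frac{1}{4} \cdot 5 - 86}{-382} = \left(\frac{5}{8} - 86\right) \left(- \frac{1}{382}\right) = \left(- \frac{683}{8}\right) \left(- \frac{1}{382}\right) = \frac{683}{3056}$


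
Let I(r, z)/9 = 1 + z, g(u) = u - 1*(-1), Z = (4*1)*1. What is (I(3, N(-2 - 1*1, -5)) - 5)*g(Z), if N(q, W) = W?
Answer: -205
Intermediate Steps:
Z = 4 (Z = 4*1 = 4)
g(u) = 1 + u (g(u) = u + 1 = 1 + u)
I(r, z) = 9 + 9*z (I(r, z) = 9*(1 + z) = 9 + 9*z)
(I(3, N(-2 - 1*1, -5)) - 5)*g(Z) = ((9 + 9*(-5)) - 5)*(1 + 4) = ((9 - 45) - 5)*5 = (-36 - 5)*5 = -41*5 = -205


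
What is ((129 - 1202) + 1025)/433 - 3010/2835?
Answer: -41126/35073 ≈ -1.1726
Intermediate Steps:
((129 - 1202) + 1025)/433 - 3010/2835 = (-1073 + 1025)*(1/433) - 3010*1/2835 = -48*1/433 - 86/81 = -48/433 - 86/81 = -41126/35073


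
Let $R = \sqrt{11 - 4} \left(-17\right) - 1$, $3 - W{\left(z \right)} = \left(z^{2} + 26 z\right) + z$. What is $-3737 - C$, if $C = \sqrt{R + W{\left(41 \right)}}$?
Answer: $-3737 - i \sqrt{2786 + 17 \sqrt{7}} \approx -3737.0 - 53.207 i$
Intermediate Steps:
$W{\left(z \right)} = 3 - z^{2} - 27 z$ ($W{\left(z \right)} = 3 - \left(\left(z^{2} + 26 z\right) + z\right) = 3 - \left(z^{2} + 27 z\right) = 3 - z^{2} - 27 z$)
$R = -1 - 17 \sqrt{7}$ ($R = \sqrt{7} \left(-17\right) - 1 = - 17 \sqrt{7} - 1 = -1 - 17 \sqrt{7} \approx -45.978$)
$C = \sqrt{-2786 - 17 \sqrt{7}}$ ($C = \sqrt{\left(-1 - 17 \sqrt{7}\right) - 2785} = \sqrt{-2786 - 17 \sqrt{7}} \approx 53.207 i$)
$-3737 - C = -3737 - \sqrt{-2786 - 17 \sqrt{7}}$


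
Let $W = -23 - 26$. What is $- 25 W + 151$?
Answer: $1376$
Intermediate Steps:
$W = -49$
$- 25 W + 151 = \left(-25\right) \left(-49\right) + 151 = 1225 + 151 = 1376$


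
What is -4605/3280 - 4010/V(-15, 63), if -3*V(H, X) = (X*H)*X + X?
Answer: -1305529/812784 ≈ -1.6062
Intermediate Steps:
V(H, X) = -X/3 - H*X²/3 (V(H, X) = -((X*H)*X + X)/3 = -((H*X)*X + X)/3 = -(H*X² + X)/3 = -(X + H*X²)/3 = -X/3 - H*X²/3)
-4605/3280 - 4010/V(-15, 63) = -4605/3280 - 4010*(-1/(21*(1 - 15*63))) = -4605*1/3280 - 4010*(-1/(21*(1 - 945))) = -921/656 - 4010/((-⅓*63*(-944))) = -921/656 - 4010/19824 = -921/656 - 4010*1/19824 = -921/656 - 2005/9912 = -1305529/812784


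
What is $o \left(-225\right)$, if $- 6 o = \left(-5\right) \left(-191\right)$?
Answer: $\frac{71625}{2} \approx 35813.0$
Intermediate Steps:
$o = - \frac{955}{6}$ ($o = - \frac{\left(-5\right) \left(-191\right)}{6} = \left(- \frac{1}{6}\right) 955 = - \frac{955}{6} \approx -159.17$)
$o \left(-225\right) = \left(- \frac{955}{6}\right) \left(-225\right) = \frac{71625}{2}$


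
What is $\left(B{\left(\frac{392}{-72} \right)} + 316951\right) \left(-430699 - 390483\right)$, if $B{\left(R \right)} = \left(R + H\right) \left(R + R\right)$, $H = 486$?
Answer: $- \frac{20734172951942}{81} \approx -2.5598 \cdot 10^{11}$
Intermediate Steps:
$B{\left(R \right)} = 2 R \left(486 + R\right)$ ($B{\left(R \right)} = \left(R + 486\right) \left(R + R\right) = \left(486 + R\right) 2 R = 2 R \left(486 + R\right)$)
$\left(B{\left(\frac{392}{-72} \right)} + 316951\right) \left(-430699 - 390483\right) = \left(2 \frac{392}{-72} \left(486 + \frac{392}{-72}\right) + 316951\right) \left(-430699 - 390483\right) = \left(2 \cdot 392 \left(- \frac{1}{72}\right) \left(486 + 392 \left(- \frac{1}{72}\right)\right) + 316951\right) \left(-821182\right) = \left(2 \left(- \frac{49}{9}\right) \left(486 - \frac{49}{9}\right) + 316951\right) \left(-821182\right) = \left(2 \left(- \frac{49}{9}\right) \frac{4325}{9} + 316951\right) \left(-821182\right) = \left(- \frac{423850}{81} + 316951\right) \left(-821182\right) = \frac{25249181}{81} \left(-821182\right) = - \frac{20734172951942}{81}$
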